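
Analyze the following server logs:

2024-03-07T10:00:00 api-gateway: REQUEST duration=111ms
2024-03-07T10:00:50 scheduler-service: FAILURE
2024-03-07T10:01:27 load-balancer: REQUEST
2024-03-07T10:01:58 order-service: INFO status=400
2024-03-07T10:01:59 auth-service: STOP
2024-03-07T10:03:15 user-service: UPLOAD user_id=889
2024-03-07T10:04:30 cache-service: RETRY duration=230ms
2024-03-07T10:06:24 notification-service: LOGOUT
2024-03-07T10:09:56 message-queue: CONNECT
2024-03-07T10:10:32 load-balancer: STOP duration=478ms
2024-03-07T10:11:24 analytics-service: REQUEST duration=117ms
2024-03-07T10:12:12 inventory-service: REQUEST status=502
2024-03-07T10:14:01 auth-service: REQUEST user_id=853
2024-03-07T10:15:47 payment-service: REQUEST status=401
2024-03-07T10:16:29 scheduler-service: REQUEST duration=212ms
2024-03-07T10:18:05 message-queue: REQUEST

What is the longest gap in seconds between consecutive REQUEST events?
597

To find the longest gap:

1. Extract all REQUEST events in chronological order
2. Calculate time differences between consecutive events
3. Find the maximum difference
4. Longest gap: 597 seconds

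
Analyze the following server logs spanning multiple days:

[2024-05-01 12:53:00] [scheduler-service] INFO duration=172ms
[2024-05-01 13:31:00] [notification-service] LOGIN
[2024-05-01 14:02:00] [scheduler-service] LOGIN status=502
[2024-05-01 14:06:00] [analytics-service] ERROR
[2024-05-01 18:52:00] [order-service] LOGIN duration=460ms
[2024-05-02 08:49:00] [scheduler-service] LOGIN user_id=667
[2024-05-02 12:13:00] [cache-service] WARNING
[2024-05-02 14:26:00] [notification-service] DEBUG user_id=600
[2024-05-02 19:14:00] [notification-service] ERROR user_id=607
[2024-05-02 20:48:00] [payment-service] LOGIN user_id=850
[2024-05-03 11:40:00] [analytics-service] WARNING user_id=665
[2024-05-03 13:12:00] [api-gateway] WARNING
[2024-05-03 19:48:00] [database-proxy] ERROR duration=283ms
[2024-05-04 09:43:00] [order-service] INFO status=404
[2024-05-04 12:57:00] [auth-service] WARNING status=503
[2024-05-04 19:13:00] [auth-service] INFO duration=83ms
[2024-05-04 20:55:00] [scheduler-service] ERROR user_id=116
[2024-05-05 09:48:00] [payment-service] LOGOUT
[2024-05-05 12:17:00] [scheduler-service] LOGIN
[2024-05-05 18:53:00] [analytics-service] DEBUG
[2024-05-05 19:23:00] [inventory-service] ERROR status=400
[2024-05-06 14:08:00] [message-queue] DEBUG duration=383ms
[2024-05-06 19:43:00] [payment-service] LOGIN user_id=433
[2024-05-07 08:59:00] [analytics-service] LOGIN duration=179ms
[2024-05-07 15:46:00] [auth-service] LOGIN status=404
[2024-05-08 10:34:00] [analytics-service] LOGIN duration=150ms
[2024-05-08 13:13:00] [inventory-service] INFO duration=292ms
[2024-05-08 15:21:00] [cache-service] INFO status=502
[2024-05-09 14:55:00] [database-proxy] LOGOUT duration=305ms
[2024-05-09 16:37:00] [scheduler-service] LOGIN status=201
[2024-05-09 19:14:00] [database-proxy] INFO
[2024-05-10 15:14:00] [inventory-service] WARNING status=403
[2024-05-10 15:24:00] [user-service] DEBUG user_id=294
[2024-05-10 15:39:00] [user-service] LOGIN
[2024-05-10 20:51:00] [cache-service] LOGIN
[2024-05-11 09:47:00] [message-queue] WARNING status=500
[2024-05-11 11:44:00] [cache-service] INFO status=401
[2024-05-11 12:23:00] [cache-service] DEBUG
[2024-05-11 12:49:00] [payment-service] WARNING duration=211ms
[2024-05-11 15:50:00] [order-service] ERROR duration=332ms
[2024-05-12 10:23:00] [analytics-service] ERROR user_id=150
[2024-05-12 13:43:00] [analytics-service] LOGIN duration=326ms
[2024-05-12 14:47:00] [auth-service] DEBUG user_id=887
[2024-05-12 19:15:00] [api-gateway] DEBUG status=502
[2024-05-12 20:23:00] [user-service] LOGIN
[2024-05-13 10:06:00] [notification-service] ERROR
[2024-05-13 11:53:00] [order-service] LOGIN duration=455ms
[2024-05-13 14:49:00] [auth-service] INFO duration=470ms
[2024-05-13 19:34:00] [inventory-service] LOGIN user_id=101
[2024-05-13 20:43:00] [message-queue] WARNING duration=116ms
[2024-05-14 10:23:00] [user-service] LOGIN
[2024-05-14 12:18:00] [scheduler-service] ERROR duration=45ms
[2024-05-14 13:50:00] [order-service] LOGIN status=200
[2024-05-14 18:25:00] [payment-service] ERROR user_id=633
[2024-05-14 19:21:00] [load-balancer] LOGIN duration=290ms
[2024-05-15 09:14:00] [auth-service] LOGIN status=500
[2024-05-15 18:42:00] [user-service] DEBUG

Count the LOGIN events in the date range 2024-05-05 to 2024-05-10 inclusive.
8

To filter by date range:

1. Date range: 2024-05-05 through 2024-05-10, both dates inclusive
2. Filter for LOGIN events whose date falls in this range
3. Count matching events: 8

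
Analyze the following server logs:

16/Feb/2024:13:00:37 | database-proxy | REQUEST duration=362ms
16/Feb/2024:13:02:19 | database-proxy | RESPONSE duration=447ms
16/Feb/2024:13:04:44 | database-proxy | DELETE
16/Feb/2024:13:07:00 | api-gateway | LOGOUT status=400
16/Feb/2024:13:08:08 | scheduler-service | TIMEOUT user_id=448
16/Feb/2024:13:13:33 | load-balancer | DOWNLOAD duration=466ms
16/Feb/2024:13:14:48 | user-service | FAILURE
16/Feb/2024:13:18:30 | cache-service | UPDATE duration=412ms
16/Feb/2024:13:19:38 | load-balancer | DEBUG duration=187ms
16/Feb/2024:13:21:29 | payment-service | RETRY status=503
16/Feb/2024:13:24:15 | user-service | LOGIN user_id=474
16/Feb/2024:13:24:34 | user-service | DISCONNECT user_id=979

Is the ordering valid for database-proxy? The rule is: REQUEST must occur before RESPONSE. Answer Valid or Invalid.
Valid

To validate ordering:

1. Required order: REQUEST → RESPONSE
2. Rule: REQUEST must occur before RESPONSE
3. Check actual order of events for database-proxy
4. Result: Valid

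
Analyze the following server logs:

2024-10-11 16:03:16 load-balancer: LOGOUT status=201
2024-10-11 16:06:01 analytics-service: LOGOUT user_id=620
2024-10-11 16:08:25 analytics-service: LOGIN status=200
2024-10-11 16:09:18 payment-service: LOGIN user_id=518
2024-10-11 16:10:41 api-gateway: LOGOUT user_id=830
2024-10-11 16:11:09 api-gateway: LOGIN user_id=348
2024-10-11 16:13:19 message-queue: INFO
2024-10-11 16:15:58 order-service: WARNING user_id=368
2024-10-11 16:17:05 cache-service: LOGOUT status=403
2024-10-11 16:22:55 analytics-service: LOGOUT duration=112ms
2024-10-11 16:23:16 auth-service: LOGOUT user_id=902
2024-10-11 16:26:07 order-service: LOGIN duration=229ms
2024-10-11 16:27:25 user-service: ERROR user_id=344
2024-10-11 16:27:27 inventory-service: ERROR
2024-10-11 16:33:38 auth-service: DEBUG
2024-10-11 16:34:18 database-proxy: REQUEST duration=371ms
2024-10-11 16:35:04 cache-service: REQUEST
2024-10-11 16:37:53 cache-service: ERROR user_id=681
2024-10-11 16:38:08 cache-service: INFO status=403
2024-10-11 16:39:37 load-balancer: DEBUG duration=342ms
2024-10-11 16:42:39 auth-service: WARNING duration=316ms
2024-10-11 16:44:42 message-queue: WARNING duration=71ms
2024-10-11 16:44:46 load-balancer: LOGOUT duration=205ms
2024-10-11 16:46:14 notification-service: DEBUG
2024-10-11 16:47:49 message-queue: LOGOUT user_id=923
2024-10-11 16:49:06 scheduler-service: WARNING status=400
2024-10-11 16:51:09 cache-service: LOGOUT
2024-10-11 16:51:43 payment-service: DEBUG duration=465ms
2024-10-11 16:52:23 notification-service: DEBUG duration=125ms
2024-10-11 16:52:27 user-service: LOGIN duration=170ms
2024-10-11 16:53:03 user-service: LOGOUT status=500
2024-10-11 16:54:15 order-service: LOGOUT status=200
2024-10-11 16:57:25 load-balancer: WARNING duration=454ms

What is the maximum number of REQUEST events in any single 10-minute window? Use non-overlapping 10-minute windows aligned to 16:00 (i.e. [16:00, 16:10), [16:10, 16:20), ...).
2

To find the burst window:

1. Divide the log period into non-overlapping 10-minute windows starting at 16:00
2. Count REQUEST events in each window
3. Find the window with maximum count
4. Maximum events in a window: 2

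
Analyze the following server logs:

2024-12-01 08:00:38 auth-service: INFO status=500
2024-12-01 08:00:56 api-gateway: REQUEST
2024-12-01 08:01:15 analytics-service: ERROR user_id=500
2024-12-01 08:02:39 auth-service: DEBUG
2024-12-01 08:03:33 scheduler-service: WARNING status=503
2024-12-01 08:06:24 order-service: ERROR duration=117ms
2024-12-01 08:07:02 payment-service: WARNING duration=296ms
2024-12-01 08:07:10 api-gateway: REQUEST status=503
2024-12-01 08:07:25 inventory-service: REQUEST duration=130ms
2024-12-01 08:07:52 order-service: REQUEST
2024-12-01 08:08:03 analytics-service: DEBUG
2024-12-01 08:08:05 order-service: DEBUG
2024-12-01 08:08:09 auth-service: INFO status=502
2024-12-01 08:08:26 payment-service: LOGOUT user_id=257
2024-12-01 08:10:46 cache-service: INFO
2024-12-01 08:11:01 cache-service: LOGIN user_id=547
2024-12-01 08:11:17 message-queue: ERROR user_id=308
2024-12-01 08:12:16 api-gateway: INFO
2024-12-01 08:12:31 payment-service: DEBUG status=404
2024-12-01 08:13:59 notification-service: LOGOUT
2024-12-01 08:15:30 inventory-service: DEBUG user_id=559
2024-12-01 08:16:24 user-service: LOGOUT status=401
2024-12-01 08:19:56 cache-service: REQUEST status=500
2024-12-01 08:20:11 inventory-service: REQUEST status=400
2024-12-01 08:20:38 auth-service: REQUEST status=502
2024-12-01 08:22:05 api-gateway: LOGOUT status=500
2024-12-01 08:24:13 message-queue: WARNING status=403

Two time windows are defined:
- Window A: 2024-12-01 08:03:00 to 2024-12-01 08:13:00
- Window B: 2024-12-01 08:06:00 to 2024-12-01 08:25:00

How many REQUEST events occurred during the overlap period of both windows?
3

To find overlap events:

1. Window A: 2024-12-01 08:03:00 to 2024-12-01 08:13:00
2. Window B: 2024-12-01 08:06:00 to 2024-12-01 08:25:00
3. Overlap period: 2024-12-01 08:06:00 to 2024-12-01 08:13:00
4. Count REQUEST events in overlap: 3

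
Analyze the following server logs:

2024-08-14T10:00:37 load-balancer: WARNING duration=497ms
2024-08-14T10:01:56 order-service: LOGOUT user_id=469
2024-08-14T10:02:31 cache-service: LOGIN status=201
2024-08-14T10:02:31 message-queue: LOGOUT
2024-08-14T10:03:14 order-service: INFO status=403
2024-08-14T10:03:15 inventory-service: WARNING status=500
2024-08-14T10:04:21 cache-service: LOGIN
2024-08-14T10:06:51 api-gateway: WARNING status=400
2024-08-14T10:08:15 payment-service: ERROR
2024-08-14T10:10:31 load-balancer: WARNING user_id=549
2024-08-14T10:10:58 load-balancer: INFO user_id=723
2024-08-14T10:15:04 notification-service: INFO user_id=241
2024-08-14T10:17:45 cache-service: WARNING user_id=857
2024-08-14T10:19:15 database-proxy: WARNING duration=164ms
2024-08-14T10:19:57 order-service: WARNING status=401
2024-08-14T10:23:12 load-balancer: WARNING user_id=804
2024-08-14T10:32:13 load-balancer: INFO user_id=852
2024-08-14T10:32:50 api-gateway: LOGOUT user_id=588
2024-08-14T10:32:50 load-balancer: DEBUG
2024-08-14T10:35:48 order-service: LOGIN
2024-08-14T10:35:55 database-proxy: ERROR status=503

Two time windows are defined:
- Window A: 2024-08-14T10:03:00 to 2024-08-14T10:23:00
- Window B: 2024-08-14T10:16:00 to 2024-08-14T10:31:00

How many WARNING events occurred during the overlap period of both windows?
3

To find overlap events:

1. Window A: 2024-08-14T10:03:00 to 2024-08-14T10:23:00
2. Window B: 2024-08-14T10:16:00 to 2024-08-14T10:31:00
3. Overlap period: 2024-08-14T10:16:00 to 2024-08-14T10:23:00
4. Count WARNING events in overlap: 3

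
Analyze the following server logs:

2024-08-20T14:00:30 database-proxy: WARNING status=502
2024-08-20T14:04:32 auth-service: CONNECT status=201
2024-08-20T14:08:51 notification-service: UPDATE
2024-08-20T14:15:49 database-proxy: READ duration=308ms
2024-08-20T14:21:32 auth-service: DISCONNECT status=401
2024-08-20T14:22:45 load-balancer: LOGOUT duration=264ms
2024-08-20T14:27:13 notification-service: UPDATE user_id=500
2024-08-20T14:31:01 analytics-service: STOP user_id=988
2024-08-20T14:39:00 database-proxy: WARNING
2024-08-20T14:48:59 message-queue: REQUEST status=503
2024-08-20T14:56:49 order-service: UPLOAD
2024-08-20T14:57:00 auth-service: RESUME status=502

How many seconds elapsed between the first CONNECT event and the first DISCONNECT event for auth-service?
1020

To find the time between events:

1. Locate the first CONNECT event for auth-service: 2024-08-20T14:04:32
2. Locate the first DISCONNECT event for auth-service: 2024-08-20T14:21:32
3. Calculate the difference: 2024-08-20T14:21:32 - 2024-08-20T14:04:32 = 1020 seconds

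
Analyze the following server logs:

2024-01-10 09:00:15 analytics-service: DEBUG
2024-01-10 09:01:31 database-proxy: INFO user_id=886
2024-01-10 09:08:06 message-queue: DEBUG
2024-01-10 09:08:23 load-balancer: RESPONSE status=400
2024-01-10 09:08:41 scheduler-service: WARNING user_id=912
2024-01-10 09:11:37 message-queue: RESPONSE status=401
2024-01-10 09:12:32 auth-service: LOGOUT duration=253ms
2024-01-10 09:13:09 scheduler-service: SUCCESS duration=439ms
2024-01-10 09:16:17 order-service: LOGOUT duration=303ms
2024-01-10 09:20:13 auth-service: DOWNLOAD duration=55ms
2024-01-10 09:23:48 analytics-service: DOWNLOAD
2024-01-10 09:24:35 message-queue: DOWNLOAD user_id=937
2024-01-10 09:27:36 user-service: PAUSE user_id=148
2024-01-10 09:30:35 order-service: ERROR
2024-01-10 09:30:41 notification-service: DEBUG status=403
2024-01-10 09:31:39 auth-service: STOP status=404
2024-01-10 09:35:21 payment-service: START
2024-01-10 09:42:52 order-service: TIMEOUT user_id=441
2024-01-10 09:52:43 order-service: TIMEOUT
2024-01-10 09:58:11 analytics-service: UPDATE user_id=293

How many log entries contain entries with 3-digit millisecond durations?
3

To find matching entries:

1. Pattern to match: entries with 3-digit millisecond durations
2. Scan each log entry for the pattern
3. Count matches: 3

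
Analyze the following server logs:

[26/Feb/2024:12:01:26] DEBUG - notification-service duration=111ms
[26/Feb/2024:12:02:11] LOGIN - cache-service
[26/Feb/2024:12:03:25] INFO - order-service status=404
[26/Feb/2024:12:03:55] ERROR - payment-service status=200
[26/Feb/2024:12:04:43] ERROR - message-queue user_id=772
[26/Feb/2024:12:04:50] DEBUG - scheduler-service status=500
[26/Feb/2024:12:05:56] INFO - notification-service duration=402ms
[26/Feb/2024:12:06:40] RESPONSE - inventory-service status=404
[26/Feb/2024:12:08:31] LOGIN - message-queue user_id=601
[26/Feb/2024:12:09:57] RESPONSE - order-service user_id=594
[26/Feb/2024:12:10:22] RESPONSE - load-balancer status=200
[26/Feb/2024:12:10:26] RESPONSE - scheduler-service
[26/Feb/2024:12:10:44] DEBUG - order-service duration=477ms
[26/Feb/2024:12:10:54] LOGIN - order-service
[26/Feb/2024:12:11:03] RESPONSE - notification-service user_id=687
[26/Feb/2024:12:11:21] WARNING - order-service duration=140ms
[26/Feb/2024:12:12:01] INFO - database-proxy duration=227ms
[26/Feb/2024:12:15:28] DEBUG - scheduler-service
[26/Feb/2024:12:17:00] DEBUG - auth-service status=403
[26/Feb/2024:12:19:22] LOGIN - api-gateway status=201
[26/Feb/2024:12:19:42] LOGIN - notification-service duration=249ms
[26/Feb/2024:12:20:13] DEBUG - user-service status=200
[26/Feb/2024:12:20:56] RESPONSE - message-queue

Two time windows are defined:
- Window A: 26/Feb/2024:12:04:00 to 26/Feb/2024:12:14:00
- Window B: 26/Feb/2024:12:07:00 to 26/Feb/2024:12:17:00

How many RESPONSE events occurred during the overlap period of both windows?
4

To find overlap events:

1. Window A: 26/Feb/2024:12:04:00 to 26/Feb/2024:12:14:00
2. Window B: 26/Feb/2024:12:07:00 to 26/Feb/2024:12:17:00
3. Overlap period: 26/Feb/2024:12:07:00 to 26/Feb/2024:12:14:00
4. Count RESPONSE events in overlap: 4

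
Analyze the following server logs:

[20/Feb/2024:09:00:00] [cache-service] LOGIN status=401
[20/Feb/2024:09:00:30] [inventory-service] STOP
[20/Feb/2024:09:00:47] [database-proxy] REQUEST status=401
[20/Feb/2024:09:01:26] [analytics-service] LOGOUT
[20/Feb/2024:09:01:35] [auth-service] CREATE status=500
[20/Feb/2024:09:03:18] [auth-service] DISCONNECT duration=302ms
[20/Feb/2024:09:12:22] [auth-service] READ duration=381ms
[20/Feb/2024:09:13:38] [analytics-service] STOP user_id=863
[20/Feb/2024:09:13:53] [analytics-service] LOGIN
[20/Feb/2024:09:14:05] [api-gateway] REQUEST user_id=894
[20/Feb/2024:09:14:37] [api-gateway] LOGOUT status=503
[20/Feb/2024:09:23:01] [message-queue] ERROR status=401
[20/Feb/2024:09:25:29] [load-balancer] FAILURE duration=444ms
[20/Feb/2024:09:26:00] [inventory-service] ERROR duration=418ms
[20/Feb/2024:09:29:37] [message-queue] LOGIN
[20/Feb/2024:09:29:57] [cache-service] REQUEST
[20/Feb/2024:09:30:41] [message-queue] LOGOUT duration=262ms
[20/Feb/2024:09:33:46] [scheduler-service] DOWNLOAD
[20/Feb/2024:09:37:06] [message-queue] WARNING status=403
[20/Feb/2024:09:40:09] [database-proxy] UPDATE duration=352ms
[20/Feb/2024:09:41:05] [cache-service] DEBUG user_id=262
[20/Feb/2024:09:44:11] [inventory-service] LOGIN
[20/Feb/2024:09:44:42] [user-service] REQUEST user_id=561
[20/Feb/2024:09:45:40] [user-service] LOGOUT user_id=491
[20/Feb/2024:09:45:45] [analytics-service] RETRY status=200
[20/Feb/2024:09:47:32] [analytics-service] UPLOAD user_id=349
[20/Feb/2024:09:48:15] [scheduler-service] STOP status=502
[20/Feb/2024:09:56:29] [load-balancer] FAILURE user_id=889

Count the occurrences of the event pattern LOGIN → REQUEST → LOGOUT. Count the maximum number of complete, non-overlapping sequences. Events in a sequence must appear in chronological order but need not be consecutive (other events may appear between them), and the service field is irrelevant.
4

To count sequences:

1. Look for pattern: LOGIN → REQUEST → LOGOUT
2. Greedily scan the log in chronological order, matching each sequence element in turn (ignoring service)
3. Each time the full pattern completes, increment the count and restart matching from the next event
4. Complete non-overlapping sequences found: 4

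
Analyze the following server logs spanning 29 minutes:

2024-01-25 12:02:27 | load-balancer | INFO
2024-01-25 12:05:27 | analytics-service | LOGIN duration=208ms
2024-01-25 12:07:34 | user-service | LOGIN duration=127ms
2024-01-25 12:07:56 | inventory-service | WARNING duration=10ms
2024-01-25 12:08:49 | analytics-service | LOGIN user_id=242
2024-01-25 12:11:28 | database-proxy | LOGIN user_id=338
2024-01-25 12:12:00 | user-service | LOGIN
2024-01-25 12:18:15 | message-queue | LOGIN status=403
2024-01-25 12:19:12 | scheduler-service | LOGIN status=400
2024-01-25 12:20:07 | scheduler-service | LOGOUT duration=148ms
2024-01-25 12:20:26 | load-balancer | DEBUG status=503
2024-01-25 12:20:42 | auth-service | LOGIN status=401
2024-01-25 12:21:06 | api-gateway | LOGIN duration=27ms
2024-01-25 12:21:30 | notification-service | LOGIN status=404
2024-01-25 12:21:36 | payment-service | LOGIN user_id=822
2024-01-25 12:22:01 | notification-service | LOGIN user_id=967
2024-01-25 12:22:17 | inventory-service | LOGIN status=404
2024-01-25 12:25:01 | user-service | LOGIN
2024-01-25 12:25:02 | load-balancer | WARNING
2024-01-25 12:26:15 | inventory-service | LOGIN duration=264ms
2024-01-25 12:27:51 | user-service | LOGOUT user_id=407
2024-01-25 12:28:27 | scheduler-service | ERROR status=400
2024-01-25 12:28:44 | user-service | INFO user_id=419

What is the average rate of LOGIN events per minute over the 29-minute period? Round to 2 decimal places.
0.52

To calculate the rate:

1. Count total LOGIN events: 15
2. Total time period: 29 minutes
3. Rate = 15 / 29 = 0.52 events per minute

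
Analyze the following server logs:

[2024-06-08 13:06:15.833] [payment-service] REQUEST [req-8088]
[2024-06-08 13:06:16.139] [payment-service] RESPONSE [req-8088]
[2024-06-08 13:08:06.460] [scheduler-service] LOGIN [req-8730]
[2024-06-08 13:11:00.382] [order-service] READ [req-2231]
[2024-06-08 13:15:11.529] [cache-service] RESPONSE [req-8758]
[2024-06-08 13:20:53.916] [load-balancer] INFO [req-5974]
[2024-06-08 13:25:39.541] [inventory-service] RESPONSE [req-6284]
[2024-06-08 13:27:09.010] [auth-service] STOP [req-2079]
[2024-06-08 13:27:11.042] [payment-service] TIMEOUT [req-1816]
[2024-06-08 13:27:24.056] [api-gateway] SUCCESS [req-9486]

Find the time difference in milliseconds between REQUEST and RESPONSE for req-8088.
306

To calculate latency:

1. Find REQUEST with id req-8088: 2024-06-08 13:06:15.833
2. Find RESPONSE with id req-8088: 2024-06-08 13:06:16.139
3. Latency: 2024-06-08 13:06:16.139 - 2024-06-08 13:06:15.833 = 306ms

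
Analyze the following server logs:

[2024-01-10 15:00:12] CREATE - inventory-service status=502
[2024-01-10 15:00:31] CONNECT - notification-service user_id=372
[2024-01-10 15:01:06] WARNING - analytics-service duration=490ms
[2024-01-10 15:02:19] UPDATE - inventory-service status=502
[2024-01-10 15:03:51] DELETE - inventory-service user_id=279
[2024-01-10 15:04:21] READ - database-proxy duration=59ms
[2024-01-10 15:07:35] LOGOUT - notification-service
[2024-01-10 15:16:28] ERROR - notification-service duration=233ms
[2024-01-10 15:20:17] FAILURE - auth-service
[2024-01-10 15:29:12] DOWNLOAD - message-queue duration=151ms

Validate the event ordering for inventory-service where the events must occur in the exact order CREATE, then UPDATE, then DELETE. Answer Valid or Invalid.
Valid

To validate ordering:

1. Required order: CREATE → UPDATE → DELETE
2. Rule: the events must occur in the exact order CREATE, then UPDATE, then DELETE
3. Check actual order of events for inventory-service
4. Result: Valid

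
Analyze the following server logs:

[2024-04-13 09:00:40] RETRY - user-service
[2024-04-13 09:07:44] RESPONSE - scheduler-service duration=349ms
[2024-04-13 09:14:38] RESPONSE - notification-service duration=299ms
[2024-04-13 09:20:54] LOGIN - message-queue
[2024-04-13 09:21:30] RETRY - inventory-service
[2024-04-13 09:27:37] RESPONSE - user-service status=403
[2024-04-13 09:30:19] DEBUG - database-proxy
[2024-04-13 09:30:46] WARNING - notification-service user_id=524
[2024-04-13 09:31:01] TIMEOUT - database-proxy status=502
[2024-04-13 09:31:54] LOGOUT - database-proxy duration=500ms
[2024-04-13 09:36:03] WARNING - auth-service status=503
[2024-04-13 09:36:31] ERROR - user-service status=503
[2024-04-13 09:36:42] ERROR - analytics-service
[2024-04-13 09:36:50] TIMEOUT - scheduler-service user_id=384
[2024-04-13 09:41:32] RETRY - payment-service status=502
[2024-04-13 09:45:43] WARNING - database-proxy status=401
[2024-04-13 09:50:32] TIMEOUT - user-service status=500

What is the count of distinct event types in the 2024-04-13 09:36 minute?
3

To count unique event types:

1. Filter events in the minute starting at 2024-04-13 09:36
2. Extract event types from matching entries
3. Count unique types: 3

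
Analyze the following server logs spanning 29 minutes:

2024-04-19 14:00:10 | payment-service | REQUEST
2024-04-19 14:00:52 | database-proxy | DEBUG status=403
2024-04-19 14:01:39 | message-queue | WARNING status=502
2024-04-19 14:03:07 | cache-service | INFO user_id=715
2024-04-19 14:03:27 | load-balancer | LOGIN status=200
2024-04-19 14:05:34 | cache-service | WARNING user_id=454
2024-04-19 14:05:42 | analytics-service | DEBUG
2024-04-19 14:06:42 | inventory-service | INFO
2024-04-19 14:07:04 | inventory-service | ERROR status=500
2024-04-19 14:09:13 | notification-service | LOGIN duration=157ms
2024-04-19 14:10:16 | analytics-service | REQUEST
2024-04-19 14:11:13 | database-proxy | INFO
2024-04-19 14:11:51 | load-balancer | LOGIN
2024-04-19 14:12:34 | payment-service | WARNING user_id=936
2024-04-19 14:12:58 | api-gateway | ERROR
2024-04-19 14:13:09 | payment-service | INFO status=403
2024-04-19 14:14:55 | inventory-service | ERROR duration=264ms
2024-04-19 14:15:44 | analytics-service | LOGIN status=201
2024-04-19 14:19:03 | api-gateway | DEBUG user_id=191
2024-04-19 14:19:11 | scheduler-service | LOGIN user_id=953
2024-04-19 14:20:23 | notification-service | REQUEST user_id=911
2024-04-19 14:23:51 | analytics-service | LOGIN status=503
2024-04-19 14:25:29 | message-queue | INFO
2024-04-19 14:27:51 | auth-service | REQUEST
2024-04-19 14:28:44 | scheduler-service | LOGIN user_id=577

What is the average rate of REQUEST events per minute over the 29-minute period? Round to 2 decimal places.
0.14

To calculate the rate:

1. Count total REQUEST events: 4
2. Total time period: 29 minutes
3. Rate = 4 / 29 = 0.14 events per minute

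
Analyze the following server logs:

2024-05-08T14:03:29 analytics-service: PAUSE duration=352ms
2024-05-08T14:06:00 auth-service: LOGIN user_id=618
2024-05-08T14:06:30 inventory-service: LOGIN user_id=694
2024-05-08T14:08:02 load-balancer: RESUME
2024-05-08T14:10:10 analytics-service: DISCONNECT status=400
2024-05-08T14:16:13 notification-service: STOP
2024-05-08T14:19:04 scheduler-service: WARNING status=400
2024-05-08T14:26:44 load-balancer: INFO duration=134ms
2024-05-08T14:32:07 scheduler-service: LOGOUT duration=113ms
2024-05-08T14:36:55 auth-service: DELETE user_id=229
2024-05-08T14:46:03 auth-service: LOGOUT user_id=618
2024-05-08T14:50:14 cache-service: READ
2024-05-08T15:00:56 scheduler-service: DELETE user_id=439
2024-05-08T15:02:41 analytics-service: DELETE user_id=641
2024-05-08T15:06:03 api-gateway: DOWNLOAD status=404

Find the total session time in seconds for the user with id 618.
2403

To calculate session duration:

1. Find LOGIN event for user_id=618: 2024-05-08T14:06:00
2. Find LOGOUT event for user_id=618: 2024-05-08T14:46:03
3. Session duration: 2024-05-08T14:46:03 - 2024-05-08T14:06:00 = 2403 seconds (40 minutes)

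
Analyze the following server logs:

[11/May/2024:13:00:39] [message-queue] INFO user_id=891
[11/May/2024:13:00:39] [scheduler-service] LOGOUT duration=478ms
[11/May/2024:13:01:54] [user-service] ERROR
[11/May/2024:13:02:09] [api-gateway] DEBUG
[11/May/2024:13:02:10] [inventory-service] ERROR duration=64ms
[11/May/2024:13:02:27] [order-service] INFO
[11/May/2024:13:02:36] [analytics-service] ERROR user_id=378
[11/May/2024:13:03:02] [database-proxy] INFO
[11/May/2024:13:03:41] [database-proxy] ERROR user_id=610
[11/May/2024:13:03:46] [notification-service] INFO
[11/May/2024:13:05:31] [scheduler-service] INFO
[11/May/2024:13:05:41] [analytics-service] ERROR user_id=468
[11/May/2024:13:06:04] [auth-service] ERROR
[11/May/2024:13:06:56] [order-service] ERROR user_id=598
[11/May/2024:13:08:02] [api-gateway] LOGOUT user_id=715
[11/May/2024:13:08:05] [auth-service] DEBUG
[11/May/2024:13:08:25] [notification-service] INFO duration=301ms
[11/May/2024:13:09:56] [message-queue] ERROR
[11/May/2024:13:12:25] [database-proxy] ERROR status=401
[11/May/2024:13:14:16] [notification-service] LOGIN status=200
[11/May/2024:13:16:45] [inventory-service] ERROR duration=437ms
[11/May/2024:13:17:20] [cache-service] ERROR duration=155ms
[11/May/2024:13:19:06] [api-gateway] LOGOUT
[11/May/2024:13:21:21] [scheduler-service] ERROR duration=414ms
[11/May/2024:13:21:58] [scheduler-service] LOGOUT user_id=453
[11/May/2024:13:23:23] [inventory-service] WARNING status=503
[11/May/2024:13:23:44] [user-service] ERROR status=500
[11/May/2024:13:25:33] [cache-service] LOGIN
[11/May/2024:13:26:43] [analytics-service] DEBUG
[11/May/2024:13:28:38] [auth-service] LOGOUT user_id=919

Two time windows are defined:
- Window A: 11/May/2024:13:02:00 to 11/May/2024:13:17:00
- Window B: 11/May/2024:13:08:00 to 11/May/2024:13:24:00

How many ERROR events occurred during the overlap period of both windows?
3

To find overlap events:

1. Window A: 11/May/2024:13:02:00 to 11/May/2024:13:17:00
2. Window B: 11/May/2024:13:08:00 to 11/May/2024:13:24:00
3. Overlap period: 11/May/2024:13:08:00 to 11/May/2024:13:17:00
4. Count ERROR events in overlap: 3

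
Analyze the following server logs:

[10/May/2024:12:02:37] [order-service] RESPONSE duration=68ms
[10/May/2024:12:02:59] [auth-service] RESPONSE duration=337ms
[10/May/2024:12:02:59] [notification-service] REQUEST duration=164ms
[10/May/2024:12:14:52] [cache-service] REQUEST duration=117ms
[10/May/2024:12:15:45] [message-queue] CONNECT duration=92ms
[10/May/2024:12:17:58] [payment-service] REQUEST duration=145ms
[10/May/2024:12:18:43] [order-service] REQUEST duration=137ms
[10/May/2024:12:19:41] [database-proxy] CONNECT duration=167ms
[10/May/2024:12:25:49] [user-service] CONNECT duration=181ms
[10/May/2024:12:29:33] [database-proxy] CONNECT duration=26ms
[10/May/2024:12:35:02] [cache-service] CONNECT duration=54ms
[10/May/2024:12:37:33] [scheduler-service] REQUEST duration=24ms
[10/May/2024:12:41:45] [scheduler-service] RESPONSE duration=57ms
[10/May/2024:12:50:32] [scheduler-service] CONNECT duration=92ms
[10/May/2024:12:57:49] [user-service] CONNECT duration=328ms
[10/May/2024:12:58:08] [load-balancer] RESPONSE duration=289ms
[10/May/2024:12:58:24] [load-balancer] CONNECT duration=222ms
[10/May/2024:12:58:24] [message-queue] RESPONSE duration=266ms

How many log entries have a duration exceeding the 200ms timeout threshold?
5

To count timeouts:

1. Threshold: 200ms
2. Extract duration from each log entry
3. Count entries where duration > 200
4. Timeout count: 5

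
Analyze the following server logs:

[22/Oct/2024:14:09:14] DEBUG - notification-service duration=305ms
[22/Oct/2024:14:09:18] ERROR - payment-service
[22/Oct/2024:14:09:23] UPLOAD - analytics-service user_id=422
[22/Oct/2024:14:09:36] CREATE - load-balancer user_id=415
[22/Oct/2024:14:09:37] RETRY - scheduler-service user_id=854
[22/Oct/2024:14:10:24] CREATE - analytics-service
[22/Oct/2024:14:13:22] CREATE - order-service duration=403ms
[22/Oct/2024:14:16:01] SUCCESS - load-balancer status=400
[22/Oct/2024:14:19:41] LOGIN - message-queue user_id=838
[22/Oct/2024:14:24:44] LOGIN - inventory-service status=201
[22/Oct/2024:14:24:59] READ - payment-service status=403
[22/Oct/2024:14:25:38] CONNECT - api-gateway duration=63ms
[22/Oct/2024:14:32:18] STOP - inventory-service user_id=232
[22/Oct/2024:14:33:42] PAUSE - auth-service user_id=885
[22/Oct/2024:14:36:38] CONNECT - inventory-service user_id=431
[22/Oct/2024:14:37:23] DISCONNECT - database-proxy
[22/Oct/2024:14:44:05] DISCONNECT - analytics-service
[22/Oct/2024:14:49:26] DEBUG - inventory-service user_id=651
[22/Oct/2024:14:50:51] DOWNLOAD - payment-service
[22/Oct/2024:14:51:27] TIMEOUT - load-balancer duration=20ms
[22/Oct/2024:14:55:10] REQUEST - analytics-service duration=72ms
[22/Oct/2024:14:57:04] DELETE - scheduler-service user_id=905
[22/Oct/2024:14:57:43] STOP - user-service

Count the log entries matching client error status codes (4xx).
2

To find matching entries:

1. Pattern to match: client error status codes (4xx)
2. Scan each log entry for the pattern
3. Count matches: 2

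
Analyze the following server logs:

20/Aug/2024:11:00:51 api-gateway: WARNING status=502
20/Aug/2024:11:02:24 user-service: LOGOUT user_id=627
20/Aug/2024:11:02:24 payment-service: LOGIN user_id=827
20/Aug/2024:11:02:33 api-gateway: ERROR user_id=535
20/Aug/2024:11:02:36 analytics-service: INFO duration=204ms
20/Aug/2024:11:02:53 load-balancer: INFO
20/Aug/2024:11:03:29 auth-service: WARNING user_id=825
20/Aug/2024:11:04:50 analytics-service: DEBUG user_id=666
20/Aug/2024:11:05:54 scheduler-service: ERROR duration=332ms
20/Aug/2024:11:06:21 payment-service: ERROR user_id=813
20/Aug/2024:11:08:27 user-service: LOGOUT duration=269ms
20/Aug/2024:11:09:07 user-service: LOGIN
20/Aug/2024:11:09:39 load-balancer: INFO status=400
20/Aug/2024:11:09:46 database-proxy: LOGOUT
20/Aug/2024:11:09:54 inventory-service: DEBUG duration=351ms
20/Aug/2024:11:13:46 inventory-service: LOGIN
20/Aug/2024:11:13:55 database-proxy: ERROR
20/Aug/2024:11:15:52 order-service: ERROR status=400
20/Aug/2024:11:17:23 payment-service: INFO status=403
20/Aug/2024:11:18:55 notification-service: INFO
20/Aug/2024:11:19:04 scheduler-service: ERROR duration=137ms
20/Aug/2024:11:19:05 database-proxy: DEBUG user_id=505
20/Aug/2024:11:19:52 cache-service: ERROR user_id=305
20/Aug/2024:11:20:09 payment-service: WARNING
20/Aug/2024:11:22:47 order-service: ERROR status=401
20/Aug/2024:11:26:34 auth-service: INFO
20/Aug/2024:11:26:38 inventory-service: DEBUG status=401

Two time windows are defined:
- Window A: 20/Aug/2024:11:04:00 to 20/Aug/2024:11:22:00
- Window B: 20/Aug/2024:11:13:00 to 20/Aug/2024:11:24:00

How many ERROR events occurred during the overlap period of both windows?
4

To find overlap events:

1. Window A: 20/Aug/2024:11:04:00 to 20/Aug/2024:11:22:00
2. Window B: 20/Aug/2024:11:13:00 to 20/Aug/2024:11:24:00
3. Overlap period: 20/Aug/2024:11:13:00 to 20/Aug/2024:11:22:00
4. Count ERROR events in overlap: 4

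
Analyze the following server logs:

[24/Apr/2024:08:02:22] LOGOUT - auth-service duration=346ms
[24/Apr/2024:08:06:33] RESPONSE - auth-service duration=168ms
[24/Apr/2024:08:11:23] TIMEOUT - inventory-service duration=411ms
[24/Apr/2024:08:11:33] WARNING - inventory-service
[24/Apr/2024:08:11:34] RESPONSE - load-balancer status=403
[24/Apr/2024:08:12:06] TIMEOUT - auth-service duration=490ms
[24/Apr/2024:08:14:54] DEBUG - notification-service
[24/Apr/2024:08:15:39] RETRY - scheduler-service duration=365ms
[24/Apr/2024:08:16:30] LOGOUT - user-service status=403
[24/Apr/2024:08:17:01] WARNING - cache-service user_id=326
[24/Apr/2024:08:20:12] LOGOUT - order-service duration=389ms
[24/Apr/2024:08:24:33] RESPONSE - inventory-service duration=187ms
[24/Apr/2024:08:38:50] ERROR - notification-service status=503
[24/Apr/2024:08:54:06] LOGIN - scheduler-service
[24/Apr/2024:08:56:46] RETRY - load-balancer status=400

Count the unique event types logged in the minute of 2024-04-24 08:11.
3

To count unique event types:

1. Filter events in the minute starting at 2024-04-24 08:11
2. Extract event types from matching entries
3. Count unique types: 3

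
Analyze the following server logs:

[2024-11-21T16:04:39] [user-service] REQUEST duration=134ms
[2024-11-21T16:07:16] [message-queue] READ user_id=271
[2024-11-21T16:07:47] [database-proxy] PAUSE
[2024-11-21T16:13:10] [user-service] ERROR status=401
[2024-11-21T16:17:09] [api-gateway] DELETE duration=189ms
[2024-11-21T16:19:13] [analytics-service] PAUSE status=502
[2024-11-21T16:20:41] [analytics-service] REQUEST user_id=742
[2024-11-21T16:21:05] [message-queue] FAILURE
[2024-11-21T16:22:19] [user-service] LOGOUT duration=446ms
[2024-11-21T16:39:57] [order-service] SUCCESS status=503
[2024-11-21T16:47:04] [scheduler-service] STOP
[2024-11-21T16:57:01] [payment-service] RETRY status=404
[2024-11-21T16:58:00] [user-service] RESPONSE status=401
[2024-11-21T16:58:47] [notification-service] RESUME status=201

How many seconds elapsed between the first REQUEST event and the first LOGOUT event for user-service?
1060

To find the time between events:

1. Locate the first REQUEST event for user-service: 2024-11-21T16:04:39
2. Locate the first LOGOUT event for user-service: 2024-11-21T16:22:19
3. Calculate the difference: 2024-11-21T16:22:19 - 2024-11-21T16:04:39 = 1060 seconds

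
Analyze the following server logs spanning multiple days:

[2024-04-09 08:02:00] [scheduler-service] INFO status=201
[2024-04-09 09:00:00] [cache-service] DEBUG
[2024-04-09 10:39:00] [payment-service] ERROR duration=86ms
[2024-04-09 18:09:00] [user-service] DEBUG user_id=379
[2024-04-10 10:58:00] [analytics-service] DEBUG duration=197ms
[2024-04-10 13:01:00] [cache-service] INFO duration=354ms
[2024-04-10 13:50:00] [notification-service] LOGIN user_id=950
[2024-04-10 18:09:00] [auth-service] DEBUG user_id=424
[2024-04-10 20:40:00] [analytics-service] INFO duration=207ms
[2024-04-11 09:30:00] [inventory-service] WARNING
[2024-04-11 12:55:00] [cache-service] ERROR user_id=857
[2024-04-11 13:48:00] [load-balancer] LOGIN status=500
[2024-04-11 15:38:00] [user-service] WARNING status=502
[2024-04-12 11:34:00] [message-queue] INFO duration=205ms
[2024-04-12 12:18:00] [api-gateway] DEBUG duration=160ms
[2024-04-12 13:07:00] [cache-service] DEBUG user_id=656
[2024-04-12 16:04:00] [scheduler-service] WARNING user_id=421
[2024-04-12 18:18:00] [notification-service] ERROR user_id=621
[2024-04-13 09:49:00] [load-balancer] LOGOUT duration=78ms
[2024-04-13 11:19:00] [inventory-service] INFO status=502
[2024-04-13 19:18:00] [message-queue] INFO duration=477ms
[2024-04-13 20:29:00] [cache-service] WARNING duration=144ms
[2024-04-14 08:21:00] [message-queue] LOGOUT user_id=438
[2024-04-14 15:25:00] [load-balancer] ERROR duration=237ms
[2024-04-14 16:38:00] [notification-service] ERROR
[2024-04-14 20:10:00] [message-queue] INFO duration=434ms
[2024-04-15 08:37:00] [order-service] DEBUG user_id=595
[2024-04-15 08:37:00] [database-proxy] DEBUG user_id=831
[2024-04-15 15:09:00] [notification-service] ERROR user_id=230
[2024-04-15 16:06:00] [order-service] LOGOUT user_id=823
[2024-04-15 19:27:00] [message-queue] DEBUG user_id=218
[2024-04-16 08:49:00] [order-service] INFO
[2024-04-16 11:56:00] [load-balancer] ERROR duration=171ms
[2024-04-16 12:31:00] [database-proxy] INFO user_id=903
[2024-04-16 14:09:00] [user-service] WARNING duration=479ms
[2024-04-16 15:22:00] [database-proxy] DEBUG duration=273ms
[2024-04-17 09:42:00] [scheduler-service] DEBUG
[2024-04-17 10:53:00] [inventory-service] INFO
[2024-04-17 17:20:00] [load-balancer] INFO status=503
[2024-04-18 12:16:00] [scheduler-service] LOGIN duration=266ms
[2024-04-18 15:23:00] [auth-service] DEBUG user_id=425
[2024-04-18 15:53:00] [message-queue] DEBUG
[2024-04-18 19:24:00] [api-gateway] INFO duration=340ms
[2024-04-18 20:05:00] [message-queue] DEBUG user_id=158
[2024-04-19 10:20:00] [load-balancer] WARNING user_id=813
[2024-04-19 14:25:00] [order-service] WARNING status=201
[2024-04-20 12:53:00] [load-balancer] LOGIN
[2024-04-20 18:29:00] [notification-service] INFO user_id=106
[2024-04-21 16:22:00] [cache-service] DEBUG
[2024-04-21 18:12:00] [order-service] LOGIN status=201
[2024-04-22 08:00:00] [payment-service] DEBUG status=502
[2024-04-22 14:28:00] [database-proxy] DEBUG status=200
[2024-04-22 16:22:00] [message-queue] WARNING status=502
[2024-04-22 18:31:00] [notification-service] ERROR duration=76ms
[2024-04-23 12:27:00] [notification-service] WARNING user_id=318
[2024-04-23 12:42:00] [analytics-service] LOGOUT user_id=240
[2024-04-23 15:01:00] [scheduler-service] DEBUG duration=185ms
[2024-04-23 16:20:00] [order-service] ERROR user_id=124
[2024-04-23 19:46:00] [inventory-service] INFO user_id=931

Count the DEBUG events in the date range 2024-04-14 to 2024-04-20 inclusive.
8

To filter by date range:

1. Date range: 2024-04-14 through 2024-04-20, both dates inclusive
2. Filter for DEBUG events whose date falls in this range
3. Count matching events: 8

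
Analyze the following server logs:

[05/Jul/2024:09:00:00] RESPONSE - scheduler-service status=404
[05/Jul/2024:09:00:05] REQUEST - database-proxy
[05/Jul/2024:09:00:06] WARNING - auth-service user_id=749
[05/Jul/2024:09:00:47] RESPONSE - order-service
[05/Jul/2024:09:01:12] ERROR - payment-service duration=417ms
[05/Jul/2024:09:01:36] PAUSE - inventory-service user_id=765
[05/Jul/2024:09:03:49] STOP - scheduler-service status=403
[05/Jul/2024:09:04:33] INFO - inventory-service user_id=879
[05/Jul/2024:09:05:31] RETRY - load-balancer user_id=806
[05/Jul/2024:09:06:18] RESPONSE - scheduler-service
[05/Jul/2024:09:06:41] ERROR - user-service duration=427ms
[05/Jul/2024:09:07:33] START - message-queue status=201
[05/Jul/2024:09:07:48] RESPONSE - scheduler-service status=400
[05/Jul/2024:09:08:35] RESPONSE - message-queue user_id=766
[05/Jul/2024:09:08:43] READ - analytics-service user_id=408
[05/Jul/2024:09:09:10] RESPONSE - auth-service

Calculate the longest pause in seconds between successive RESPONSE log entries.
331

To find the longest gap:

1. Extract all RESPONSE events in chronological order
2. Calculate time differences between consecutive events
3. Find the maximum difference
4. Longest gap: 331 seconds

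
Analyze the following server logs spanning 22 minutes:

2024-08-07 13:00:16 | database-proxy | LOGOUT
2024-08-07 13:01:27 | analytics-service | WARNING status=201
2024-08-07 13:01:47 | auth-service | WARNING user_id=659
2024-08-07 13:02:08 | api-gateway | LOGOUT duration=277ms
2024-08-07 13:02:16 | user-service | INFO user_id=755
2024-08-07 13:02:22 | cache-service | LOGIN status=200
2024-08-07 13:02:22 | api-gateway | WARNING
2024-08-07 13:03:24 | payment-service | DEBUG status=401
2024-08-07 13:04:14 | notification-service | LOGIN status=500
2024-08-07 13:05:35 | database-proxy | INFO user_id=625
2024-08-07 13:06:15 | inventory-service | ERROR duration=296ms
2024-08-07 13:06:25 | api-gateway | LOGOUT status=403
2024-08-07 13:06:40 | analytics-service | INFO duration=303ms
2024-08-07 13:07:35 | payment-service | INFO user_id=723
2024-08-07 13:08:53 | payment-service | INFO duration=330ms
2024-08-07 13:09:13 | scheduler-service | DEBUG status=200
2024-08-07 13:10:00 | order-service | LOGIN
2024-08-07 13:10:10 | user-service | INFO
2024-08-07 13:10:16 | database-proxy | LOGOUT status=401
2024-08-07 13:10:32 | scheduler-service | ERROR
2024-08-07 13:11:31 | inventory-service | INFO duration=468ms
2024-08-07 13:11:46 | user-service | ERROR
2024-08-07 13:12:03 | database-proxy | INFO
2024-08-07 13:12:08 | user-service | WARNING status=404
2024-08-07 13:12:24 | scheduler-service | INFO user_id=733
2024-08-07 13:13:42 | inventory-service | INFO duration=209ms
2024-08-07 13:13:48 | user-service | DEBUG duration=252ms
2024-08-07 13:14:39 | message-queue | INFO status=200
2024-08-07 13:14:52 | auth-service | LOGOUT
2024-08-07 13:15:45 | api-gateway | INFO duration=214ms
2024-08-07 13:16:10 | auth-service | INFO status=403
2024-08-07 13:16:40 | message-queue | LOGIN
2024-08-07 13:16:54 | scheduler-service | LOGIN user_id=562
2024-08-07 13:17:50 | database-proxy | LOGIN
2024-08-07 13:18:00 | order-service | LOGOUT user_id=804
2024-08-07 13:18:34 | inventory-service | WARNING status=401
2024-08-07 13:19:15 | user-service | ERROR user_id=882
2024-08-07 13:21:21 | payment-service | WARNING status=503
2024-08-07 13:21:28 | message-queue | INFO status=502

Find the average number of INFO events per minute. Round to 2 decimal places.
0.64

To calculate the rate:

1. Count total INFO events: 14
2. Total time period: 22 minutes
3. Rate = 14 / 22 = 0.64 events per minute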